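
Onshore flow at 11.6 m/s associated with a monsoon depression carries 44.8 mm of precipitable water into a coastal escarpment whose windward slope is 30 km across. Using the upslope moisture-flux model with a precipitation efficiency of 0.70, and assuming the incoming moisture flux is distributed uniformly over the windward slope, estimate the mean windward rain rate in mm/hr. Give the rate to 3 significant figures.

R ≈ 43.7 mm/hr

Incoming column moisture flux per unit ridge length: F = V × PW = 11.6 × 44.8 = 519.68 mm·m/s.
Spread over the 30 km slope with efficiency ε = 0.70: R = ε·F/W = 0.70 × 519.68 / 30000 m = 1.213e-02 mm/s.
R = 1.213e-02 × 3600 = 43.7 mm/hr.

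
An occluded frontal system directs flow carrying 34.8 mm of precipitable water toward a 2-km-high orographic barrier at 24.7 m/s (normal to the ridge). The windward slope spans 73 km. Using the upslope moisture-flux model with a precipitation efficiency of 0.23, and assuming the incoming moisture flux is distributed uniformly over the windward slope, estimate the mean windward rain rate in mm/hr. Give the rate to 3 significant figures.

Incoming column moisture flux per unit ridge length: F = V × PW = 24.7 × 34.8 = 859.56 mm·m/s.
Spread over the 73 km slope with efficiency ε = 0.23: R = ε·F/W = 0.23 × 859.56 / 73000 m = 2.708e-03 mm/s.
R = 2.708e-03 × 3600 = 9.75 mm/hr.

R ≈ 9.75 mm/hr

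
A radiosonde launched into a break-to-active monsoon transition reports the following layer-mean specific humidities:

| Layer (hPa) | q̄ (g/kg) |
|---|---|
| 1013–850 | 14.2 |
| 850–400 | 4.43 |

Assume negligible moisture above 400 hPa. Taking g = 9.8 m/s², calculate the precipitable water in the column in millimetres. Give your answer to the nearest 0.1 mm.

PW ≈ 44.0 mm

Precipitable water is the column-integrated vapour mass per unit area: PW = (1/g) Σ q̄ Δp, with q in kg/kg and Δp in Pa (1 kg/m² of water = 1 mm).
Layer 1013–850 hPa: Δp = 163 hPa = 16300 Pa, q̄ = 0.0142 kg/kg → 0.0142 × 16300 / 9.8 = 23.62 mm
Layer 850–400 hPa: Δp = 450 hPa = 45000 Pa, q̄ = 0.00443 kg/kg → 0.00443 × 45000 / 9.8 = 20.34 mm
PW = 23.62 + 20.34 = 43.96 ≈ 44.0 mm.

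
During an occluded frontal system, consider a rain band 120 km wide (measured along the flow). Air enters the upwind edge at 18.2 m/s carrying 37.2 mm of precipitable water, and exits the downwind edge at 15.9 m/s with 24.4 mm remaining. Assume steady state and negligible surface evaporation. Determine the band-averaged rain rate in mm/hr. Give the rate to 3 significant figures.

R ≈ 8.67 mm/hr

Column moisture flux per unit crosswind length is F = V × PW.
Inflow: F_in = 18.2 × 37.2 = 677.04 mm·m/s
Outflow: F_out = 15.9 × 24.4 = 387.96 mm·m/s
Steady-state rate R = (F_in − F_out)/L = (677.04 − 387.96) / 120000 m = 2.409e-03 mm/s.
R = 2.409e-03 × 3600 = 8.67 mm/hr.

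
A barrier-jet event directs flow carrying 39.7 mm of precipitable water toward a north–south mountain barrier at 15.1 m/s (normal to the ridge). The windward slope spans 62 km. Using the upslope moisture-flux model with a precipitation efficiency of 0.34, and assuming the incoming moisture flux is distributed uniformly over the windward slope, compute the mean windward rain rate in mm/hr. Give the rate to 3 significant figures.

R ≈ 11.8 mm/hr

Incoming column moisture flux per unit ridge length: F = V × PW = 15.1 × 39.7 = 599.47 mm·m/s.
Spread over the 62 km slope with efficiency ε = 0.34: R = ε·F/W = 0.34 × 599.47 / 62000 m = 3.287e-03 mm/s.
R = 3.287e-03 × 3600 = 11.8 mm/hr.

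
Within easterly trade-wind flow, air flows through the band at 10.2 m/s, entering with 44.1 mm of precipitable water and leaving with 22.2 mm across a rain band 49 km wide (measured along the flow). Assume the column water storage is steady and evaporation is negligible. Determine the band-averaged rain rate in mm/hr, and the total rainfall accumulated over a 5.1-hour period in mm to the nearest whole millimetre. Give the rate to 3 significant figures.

Column moisture flux per unit crosswind length is F = V × PW.
Inflow: F_in = 10.2 × 44.1 = 449.82 mm·m/s
Outflow: F_out = 10.2 × 22.2 = 226.44 mm·m/s
Steady-state rate R = (F_in − F_out)/L = (449.82 − 226.44) / 49000 m = 4.559e-03 mm/s.
R = 4.559e-03 × 3600 = 16.4 mm/hr.
Over 5.1 h: total = 16.4 × 5.1 = 83.64 ≈ 84 mm.

R ≈ 16.4 mm/hr; total ≈ 84 mm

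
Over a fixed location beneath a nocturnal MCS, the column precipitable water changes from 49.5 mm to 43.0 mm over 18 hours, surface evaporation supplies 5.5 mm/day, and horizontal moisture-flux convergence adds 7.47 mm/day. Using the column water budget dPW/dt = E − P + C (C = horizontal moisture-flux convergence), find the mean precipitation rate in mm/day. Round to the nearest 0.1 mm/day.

dPW/dt = (43.0 − 49.5) mm / (18/24 day) = -8.667 mm/day.
P = E + C − dPW/dt = 5.5 + (7.47) − (-8.667) = 21.6 mm/day.

P ≈ 21.6 mm/day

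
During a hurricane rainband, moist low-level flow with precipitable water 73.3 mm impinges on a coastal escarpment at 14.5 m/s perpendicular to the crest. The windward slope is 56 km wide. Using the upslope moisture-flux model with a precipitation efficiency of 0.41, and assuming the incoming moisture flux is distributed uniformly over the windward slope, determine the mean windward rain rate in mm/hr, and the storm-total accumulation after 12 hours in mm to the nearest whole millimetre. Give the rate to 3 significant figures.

Incoming column moisture flux per unit ridge length: F = V × PW = 14.5 × 73.3 = 1062.85 mm·m/s.
Spread over the 56 km slope with efficiency ε = 0.41: R = ε·F/W = 0.41 × 1062.85 / 56000 m = 7.782e-03 mm/s.
R = 7.782e-03 × 3600 = 28.0 mm/hr.
Over 12 h: total = 28.0 × 12 = 336 mm.

R ≈ 28.0 mm/hr; total ≈ 336 mm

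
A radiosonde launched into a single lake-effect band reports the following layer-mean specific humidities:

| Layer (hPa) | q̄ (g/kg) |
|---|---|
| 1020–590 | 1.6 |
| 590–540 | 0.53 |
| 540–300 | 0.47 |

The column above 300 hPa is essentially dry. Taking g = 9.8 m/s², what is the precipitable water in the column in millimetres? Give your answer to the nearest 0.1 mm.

Precipitable water is the column-integrated vapour mass per unit area: PW = (1/g) Σ q̄ Δp, with q in kg/kg and Δp in Pa (1 kg/m² of water = 1 mm).
Layer 1020–590 hPa: Δp = 430 hPa = 43000 Pa, q̄ = 0.0016 kg/kg → 0.0016 × 43000 / 9.8 = 7.02 mm
Layer 590–540 hPa: Δp = 50 hPa = 5000 Pa, q̄ = 0.00053 kg/kg → 0.00053 × 5000 / 9.8 = 0.27 mm
Layer 540–300 hPa: Δp = 240 hPa = 24000 Pa, q̄ = 0.00047 kg/kg → 0.00047 × 24000 / 9.8 = 1.15 mm
PW = 7.02 + 0.27 + 1.15 = 8.44 ≈ 8.4 mm.

PW ≈ 8.4 mm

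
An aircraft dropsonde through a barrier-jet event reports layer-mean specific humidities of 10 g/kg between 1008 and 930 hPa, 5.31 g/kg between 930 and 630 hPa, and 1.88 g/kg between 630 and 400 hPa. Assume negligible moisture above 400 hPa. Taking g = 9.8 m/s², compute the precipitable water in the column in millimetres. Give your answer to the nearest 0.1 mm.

PW ≈ 28.6 mm

Precipitable water is the column-integrated vapour mass per unit area: PW = (1/g) Σ q̄ Δp, with q in kg/kg and Δp in Pa (1 kg/m² of water = 1 mm).
Layer 1008–930 hPa: Δp = 78 hPa = 7800 Pa, q̄ = 0.01 kg/kg → 0.01 × 7800 / 9.8 = 7.96 mm
Layer 930–630 hPa: Δp = 300 hPa = 30000 Pa, q̄ = 0.00531 kg/kg → 0.00531 × 30000 / 9.8 = 16.26 mm
Layer 630–400 hPa: Δp = 230 hPa = 23000 Pa, q̄ = 0.00188 kg/kg → 0.00188 × 23000 / 9.8 = 4.41 mm
PW = 7.96 + 16.26 + 4.41 = 28.63 ≈ 28.6 mm.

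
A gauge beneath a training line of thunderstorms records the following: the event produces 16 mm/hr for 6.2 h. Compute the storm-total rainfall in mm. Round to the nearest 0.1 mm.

total ≈ 99.2 mm

Total = Σ Rᵢ Δtᵢ = 16 × 6.2
      = 99.2 = 99.2 mm.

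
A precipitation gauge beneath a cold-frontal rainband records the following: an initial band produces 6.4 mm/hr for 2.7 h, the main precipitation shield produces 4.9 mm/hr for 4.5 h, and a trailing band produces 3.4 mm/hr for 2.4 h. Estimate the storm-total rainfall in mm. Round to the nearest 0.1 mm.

total ≈ 47.5 mm

Total = Σ Rᵢ Δtᵢ = 6.4 × 2.7 + 4.9 × 4.5 + 3.4 × 2.4
      = 17.28 + 22.05 + 8.16 = 47.5 mm.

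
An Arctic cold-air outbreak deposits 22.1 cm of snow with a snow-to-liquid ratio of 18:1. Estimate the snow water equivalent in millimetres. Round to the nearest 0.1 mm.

SWE = snow depth / ratio = 22.1 cm / 18 = 1.228 cm = 12.3 mm.

SWE ≈ 12.3 mm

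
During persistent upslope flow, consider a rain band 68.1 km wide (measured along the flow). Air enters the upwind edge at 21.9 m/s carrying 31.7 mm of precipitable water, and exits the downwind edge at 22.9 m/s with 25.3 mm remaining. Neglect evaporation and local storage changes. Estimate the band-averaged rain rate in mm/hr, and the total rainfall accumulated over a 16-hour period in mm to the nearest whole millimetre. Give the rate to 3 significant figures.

R ≈ 6.07 mm/hr; total ≈ 97 mm

Column moisture flux per unit crosswind length is F = V × PW.
Inflow: F_in = 21.9 × 31.7 = 694.23 mm·m/s
Outflow: F_out = 22.9 × 25.3 = 579.37 mm·m/s
Steady-state rate R = (F_in − F_out)/L = (694.23 − 579.37) / 68100 m = 1.687e-03 mm/s.
R = 1.687e-03 × 3600 = 6.07 mm/hr.
Over 16 h: total = 6.07 × 16 = 97.12 ≈ 97 mm.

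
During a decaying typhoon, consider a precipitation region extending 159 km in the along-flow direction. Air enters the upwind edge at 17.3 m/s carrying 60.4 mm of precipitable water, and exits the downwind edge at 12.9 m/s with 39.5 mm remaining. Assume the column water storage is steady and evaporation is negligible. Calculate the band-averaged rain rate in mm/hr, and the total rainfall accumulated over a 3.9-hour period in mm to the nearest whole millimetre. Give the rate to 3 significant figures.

Column moisture flux per unit crosswind length is F = V × PW.
Inflow: F_in = 17.3 × 60.4 = 1044.92 mm·m/s
Outflow: F_out = 12.9 × 39.5 = 509.55 mm·m/s
Steady-state rate R = (F_in − F_out)/L = (1044.92 − 509.55) / 159000 m = 3.367e-03 mm/s.
R = 3.367e-03 × 3600 = 12.1 mm/hr.
Over 3.9 h: total = 12.1 × 3.9 = 47.19 ≈ 47 mm.

R ≈ 12.1 mm/hr; total ≈ 47 mm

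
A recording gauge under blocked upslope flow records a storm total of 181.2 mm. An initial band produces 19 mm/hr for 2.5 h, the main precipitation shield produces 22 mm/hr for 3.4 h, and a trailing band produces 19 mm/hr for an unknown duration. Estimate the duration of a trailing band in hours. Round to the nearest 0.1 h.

Known phases: 19 × 2.5 + 22 × 3.4 = 47.5 + 74.8 = 122.3 mm.
Remaining depth = 181.2 − 122.3 = 58.9 mm.
Duration = 58.9 / 19 = 3.1 h.

duration ≈ 3.1 h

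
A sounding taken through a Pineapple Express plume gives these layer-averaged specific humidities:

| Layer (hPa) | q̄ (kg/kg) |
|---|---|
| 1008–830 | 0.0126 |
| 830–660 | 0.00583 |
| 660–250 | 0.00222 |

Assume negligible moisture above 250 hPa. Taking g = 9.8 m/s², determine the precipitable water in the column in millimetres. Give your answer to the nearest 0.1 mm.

Precipitable water is the column-integrated vapour mass per unit area: PW = (1/g) Σ q̄ Δp, with q in kg/kg and Δp in Pa (1 kg/m² of water = 1 mm).
Layer 1008–830 hPa: Δp = 178 hPa = 17800 Pa, q̄ = 0.0126 kg/kg → 0.0126 × 17800 / 9.8 = 22.89 mm
Layer 830–660 hPa: Δp = 170 hPa = 17000 Pa, q̄ = 0.00583 kg/kg → 0.00583 × 17000 / 9.8 = 10.11 mm
Layer 660–250 hPa: Δp = 410 hPa = 41000 Pa, q̄ = 0.00222 kg/kg → 0.00222 × 41000 / 9.8 = 9.29 mm
PW = 22.89 + 10.11 + 9.29 = 42.29 ≈ 42.3 mm.

PW ≈ 42.3 mm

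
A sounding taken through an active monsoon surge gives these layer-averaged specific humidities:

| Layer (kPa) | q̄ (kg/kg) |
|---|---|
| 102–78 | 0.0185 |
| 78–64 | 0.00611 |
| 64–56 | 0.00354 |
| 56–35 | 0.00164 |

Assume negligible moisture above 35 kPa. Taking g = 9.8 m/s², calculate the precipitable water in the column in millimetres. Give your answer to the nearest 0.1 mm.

PW ≈ 60.4 mm

Precipitable water is the column-integrated vapour mass per unit area: PW = (1/g) Σ q̄ Δp, with q in kg/kg and Δp in Pa (1 kg/m² of water = 1 mm).
Layer 102–78 kPa: Δp = 240 hPa = 24000 Pa, q̄ = 0.0185 kg/kg → 0.0185 × 24000 / 9.8 = 45.31 mm
Layer 78–64 kPa: Δp = 140 hPa = 14000 Pa, q̄ = 0.00611 kg/kg → 0.00611 × 14000 / 9.8 = 8.73 mm
Layer 64–56 kPa: Δp = 80 hPa = 8000 Pa, q̄ = 0.00354 kg/kg → 0.00354 × 8000 / 9.8 = 2.89 mm
Layer 56–35 kPa: Δp = 210 hPa = 21000 Pa, q̄ = 0.00164 kg/kg → 0.00164 × 21000 / 9.8 = 3.51 mm
PW = 45.31 + 8.73 + 2.89 + 3.51 = 60.44 ≈ 60.4 mm.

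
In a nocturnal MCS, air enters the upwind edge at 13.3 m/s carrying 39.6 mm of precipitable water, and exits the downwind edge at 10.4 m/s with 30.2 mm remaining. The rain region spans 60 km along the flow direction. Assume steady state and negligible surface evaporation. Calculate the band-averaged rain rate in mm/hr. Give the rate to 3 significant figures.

R ≈ 12.8 mm/hr

Column moisture flux per unit crosswind length is F = V × PW.
Inflow: F_in = 13.3 × 39.6 = 526.68 mm·m/s
Outflow: F_out = 10.4 × 30.2 = 314.08 mm·m/s
Steady-state rate R = (F_in − F_out)/L = (526.68 − 314.08) / 60000 m = 3.543e-03 mm/s.
R = 3.543e-03 × 3600 = 12.8 mm/hr.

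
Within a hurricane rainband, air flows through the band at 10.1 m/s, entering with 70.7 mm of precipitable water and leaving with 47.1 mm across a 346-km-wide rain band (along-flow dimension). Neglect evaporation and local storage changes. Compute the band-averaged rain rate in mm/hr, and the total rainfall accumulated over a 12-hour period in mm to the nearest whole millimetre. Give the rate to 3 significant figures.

R ≈ 2.48 mm/hr; total ≈ 30 mm

Column moisture flux per unit crosswind length is F = V × PW.
Inflow: F_in = 10.1 × 70.7 = 714.07 mm·m/s
Outflow: F_out = 10.1 × 47.1 = 475.71 mm·m/s
Steady-state rate R = (F_in − F_out)/L = (714.07 − 475.71) / 346000 m = 6.889e-04 mm/s.
R = 6.889e-04 × 3600 = 2.48 mm/hr.
Over 12 h: total = 2.48 × 12 = 29.76 ≈ 30 mm.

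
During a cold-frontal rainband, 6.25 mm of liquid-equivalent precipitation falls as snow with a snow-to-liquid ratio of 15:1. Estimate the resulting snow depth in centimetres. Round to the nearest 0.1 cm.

Snow depth = liquid × ratio = 6.25 mm × 15 = 93.75 mm = 9.4 cm.

snow depth ≈ 9.4 cm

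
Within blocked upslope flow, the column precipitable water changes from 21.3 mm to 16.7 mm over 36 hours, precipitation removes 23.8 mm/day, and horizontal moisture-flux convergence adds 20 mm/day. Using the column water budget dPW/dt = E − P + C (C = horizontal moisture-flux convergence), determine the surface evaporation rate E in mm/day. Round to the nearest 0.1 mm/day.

E ≈ 0.7 mm/day

dPW/dt = (16.7 − 21.3) mm / (36/24 day) = -3.067 mm/day.
E = dPW/dt + P − C = (-3.067) + 23.8 − (20) = 0.7 mm/day.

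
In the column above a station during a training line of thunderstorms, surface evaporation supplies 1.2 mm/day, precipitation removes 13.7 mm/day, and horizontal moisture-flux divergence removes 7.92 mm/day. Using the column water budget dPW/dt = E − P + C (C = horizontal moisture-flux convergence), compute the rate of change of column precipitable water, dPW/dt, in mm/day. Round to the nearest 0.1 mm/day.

dPW/dt = E − P + C = 1.2 − 13.7 + (-7.92) = -20.4 mm/day.

dPW/dt ≈ -20.4 mm/day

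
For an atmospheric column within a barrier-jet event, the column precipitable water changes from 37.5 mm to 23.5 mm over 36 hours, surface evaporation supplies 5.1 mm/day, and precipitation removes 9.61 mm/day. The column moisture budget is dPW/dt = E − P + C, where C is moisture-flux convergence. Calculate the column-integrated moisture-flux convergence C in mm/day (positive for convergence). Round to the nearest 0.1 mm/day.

dPW/dt = (23.5 − 37.5) mm / (36/24 day) = -9.333 mm/day.
C = dPW/dt − E + P = (-9.333) − 5.1 + 9.61 = -4.8 mm/day.

C ≈ -4.8 mm/day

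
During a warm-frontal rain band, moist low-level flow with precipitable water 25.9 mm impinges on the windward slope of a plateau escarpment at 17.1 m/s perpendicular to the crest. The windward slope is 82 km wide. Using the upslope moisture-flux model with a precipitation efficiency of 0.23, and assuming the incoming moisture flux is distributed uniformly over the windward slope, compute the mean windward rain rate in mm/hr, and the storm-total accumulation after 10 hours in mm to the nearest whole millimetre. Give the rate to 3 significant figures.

R ≈ 4.47 mm/hr; total ≈ 45 mm

Incoming column moisture flux per unit ridge length: F = V × PW = 17.1 × 25.9 = 442.89 mm·m/s.
Spread over the 82 km slope with efficiency ε = 0.23: R = ε·F/W = 0.23 × 442.89 / 82000 m = 1.242e-03 mm/s.
R = 1.242e-03 × 3600 = 4.47 mm/hr.
Over 10 h: total = 4.47 × 10 = 44.7 ≈ 45 mm.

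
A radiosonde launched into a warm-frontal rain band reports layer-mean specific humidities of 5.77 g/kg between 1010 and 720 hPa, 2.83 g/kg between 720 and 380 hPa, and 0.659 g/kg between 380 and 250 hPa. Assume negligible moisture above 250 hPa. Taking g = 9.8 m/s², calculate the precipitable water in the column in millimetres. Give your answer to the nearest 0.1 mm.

PW ≈ 27.8 mm

Precipitable water is the column-integrated vapour mass per unit area: PW = (1/g) Σ q̄ Δp, with q in kg/kg and Δp in Pa (1 kg/m² of water = 1 mm).
Layer 1010–720 hPa: Δp = 290 hPa = 29000 Pa, q̄ = 0.00577 kg/kg → 0.00577 × 29000 / 9.8 = 17.07 mm
Layer 720–380 hPa: Δp = 340 hPa = 34000 Pa, q̄ = 0.00283 kg/kg → 0.00283 × 34000 / 9.8 = 9.82 mm
Layer 380–250 hPa: Δp = 130 hPa = 13000 Pa, q̄ = 0.000659 kg/kg → 0.000659 × 13000 / 9.8 = 0.87 mm
PW = 17.07 + 9.82 + 0.87 = 27.76 ≈ 27.8 mm.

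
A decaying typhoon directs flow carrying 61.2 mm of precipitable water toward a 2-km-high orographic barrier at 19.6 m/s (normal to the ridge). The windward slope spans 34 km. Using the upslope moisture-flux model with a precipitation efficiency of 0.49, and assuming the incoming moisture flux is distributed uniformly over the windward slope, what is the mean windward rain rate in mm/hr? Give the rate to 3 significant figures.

Incoming column moisture flux per unit ridge length: F = V × PW = 19.6 × 61.2 = 1199.52 mm·m/s.
Spread over the 34 km slope with efficiency ε = 0.49: R = ε·F/W = 0.49 × 1199.52 / 34000 m = 1.729e-02 mm/s.
R = 1.729e-02 × 3600 = 62.2 mm/hr.

R ≈ 62.2 mm/hr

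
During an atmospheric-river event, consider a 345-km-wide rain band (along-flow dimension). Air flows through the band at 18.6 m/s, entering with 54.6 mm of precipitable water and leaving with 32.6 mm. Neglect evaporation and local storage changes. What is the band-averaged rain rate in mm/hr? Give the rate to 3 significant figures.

R ≈ 4.27 mm/hr

Column moisture flux per unit crosswind length is F = V × PW.
Inflow: F_in = 18.6 × 54.6 = 1015.56 mm·m/s
Outflow: F_out = 18.6 × 32.6 = 606.36 mm·m/s
Steady-state rate R = (F_in − F_out)/L = (1015.56 − 606.36) / 345000 m = 1.186e-03 mm/s.
R = 1.186e-03 × 3600 = 4.27 mm/hr.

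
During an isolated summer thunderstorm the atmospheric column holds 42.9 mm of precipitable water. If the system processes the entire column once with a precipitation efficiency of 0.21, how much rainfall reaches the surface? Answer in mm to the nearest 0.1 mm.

rainfall ≈ 9.0 mm

Rainfall = ε × PW = 0.21 × 42.9 = 9.0 mm.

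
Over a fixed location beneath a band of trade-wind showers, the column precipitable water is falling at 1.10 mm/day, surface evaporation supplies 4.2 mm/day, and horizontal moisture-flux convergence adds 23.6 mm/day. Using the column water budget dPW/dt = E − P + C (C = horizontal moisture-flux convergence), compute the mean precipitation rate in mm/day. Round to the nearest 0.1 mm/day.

dPW/dt = -1.10 mm/day.
P = E + C − dPW/dt = 4.2 + (23.6) − (-1.10) = 28.9 mm/day.

P ≈ 28.9 mm/day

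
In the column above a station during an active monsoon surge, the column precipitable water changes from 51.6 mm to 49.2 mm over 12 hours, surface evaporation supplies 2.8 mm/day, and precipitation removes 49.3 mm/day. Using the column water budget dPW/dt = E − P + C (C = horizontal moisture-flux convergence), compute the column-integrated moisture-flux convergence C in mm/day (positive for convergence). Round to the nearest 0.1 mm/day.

C ≈ 41.7 mm/day

dPW/dt = (49.2 − 51.6) mm / (12/24 day) = -4.800 mm/day.
C = dPW/dt − E + P = (-4.800) − 2.8 + 49.3 = 41.7 mm/day.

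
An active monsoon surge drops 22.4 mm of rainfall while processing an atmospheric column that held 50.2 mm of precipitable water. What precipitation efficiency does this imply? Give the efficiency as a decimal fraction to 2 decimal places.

ε = rainfall / PW = 22.4 / 50.2 = 0.45.

ε ≈ 0.45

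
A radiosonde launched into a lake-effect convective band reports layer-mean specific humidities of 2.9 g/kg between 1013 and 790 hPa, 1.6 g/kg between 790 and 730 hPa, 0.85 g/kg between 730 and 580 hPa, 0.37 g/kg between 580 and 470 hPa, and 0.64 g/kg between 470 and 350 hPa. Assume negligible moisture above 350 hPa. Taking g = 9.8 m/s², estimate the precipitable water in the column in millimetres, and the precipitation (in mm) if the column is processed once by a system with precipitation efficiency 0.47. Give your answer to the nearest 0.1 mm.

PW ≈ 10.1 mm; precipitation ≈ 4.7 mm

Precipitable water is the column-integrated vapour mass per unit area: PW = (1/g) Σ q̄ Δp, with q in kg/kg and Δp in Pa (1 kg/m² of water = 1 mm).
Layer 1013–790 hPa: Δp = 223 hPa = 22300 Pa, q̄ = 0.0029 kg/kg → 0.0029 × 22300 / 9.8 = 6.60 mm
Layer 790–730 hPa: Δp = 60 hPa = 6000 Pa, q̄ = 0.0016 kg/kg → 0.0016 × 6000 / 9.8 = 0.98 mm
Layer 730–580 hPa: Δp = 150 hPa = 15000 Pa, q̄ = 0.00085 kg/kg → 0.00085 × 15000 / 9.8 = 1.30 mm
Layer 580–470 hPa: Δp = 110 hPa = 11000 Pa, q̄ = 0.00037 kg/kg → 0.00037 × 11000 / 9.8 = 0.42 mm
Layer 470–350 hPa: Δp = 120 hPa = 12000 Pa, q̄ = 0.00064 kg/kg → 0.00064 × 12000 / 9.8 = 0.78 mm
PW = 6.60 + 0.98 + 1.30 + 0.42 + 0.78 = 10.08 ≈ 10.1 mm.
Precipitation = ε × PW = 0.47 × 10.1 = 4.7 mm.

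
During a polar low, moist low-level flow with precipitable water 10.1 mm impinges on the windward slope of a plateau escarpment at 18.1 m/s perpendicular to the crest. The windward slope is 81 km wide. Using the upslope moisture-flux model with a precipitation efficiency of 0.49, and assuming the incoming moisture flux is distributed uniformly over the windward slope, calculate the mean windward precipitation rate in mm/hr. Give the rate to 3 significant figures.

Incoming column moisture flux per unit ridge length: F = V × PW = 18.1 × 10.1 = 182.81 mm·m/s.
Spread over the 81 km slope with efficiency ε = 0.49: R = ε·F/W = 0.49 × 182.81 / 81000 m = 1.106e-03 mm/s.
R = 1.106e-03 × 3600 = 3.98 mm/hr.

R ≈ 3.98 mm/hr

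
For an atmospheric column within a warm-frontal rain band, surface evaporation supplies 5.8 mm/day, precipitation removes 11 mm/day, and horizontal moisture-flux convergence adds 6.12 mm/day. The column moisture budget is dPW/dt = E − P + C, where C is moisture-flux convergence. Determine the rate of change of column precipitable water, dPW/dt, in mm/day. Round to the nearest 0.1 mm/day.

dPW/dt = E − P + C = 5.8 − 11 + (6.12) = 0.9 mm/day.

dPW/dt ≈ 0.9 mm/day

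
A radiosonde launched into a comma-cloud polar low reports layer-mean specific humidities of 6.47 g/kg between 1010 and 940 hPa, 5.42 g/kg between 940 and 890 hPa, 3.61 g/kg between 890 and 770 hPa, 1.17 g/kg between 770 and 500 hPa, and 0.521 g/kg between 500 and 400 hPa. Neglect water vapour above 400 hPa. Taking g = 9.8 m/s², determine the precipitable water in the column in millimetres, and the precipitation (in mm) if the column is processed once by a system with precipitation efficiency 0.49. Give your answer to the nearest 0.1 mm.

Precipitable water is the column-integrated vapour mass per unit area: PW = (1/g) Σ q̄ Δp, with q in kg/kg and Δp in Pa (1 kg/m² of water = 1 mm).
Layer 1010–940 hPa: Δp = 70 hPa = 7000 Pa, q̄ = 0.00647 kg/kg → 0.00647 × 7000 / 9.8 = 4.62 mm
Layer 940–890 hPa: Δp = 50 hPa = 5000 Pa, q̄ = 0.00542 kg/kg → 0.00542 × 5000 / 9.8 = 2.77 mm
Layer 890–770 hPa: Δp = 120 hPa = 12000 Pa, q̄ = 0.00361 kg/kg → 0.00361 × 12000 / 9.8 = 4.42 mm
Layer 770–500 hPa: Δp = 270 hPa = 27000 Pa, q̄ = 0.00117 kg/kg → 0.00117 × 27000 / 9.8 = 3.22 mm
Layer 500–400 hPa: Δp = 100 hPa = 10000 Pa, q̄ = 0.000521 kg/kg → 0.000521 × 10000 / 9.8 = 0.53 mm
PW = 4.62 + 2.77 + 4.42 + 3.22 + 0.53 = 15.56 ≈ 15.6 mm.
Precipitation = ε × PW = 0.49 × 15.6 = 7.6 mm.

PW ≈ 15.6 mm; precipitation ≈ 7.6 mm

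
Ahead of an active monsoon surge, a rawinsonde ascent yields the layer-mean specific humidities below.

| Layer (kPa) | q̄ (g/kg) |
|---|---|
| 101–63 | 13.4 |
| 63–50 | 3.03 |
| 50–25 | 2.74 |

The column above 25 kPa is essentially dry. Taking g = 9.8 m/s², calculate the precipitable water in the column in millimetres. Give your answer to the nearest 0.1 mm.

Precipitable water is the column-integrated vapour mass per unit area: PW = (1/g) Σ q̄ Δp, with q in kg/kg and Δp in Pa (1 kg/m² of water = 1 mm).
Layer 101–63 kPa: Δp = 380 hPa = 38000 Pa, q̄ = 0.0134 kg/kg → 0.0134 × 38000 / 9.8 = 51.96 mm
Layer 63–50 kPa: Δp = 130 hPa = 13000 Pa, q̄ = 0.00303 kg/kg → 0.00303 × 13000 / 9.8 = 4.02 mm
Layer 50–25 kPa: Δp = 250 hPa = 25000 Pa, q̄ = 0.00274 kg/kg → 0.00274 × 25000 / 9.8 = 6.99 mm
PW = 51.96 + 4.02 + 6.99 = 62.97 ≈ 63.0 mm.

PW ≈ 63.0 mm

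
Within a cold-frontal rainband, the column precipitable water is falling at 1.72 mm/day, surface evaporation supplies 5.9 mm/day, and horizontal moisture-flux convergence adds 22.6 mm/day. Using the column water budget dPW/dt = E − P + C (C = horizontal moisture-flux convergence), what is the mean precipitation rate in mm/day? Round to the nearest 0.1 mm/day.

dPW/dt = -1.72 mm/day.
P = E + C − dPW/dt = 5.9 + (22.6) − (-1.72) = 30.2 mm/day.

P ≈ 30.2 mm/day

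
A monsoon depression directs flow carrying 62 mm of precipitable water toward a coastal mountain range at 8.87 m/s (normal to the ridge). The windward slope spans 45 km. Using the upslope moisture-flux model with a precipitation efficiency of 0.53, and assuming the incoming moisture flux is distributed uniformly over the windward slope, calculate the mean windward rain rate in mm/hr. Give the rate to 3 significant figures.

Incoming column moisture flux per unit ridge length: F = V × PW = 8.87 × 62 = 549.94 mm·m/s.
Spread over the 45 km slope with efficiency ε = 0.53: R = ε·F/W = 0.53 × 549.94 / 45000 m = 6.477e-03 mm/s.
R = 6.477e-03 × 3600 = 23.3 mm/hr.

R ≈ 23.3 mm/hr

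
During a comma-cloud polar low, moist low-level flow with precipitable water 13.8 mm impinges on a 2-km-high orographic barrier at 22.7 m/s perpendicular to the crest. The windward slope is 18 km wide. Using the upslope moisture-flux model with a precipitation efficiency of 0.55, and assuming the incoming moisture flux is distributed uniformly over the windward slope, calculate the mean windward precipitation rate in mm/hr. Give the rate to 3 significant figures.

Incoming column moisture flux per unit ridge length: F = V × PW = 22.7 × 13.8 = 313.26 mm·m/s.
Spread over the 18 km slope with efficiency ε = 0.55: R = ε·F/W = 0.55 × 313.26 / 18000 m = 9.572e-03 mm/s.
R = 9.572e-03 × 3600 = 34.5 mm/hr.

R ≈ 34.5 mm/hr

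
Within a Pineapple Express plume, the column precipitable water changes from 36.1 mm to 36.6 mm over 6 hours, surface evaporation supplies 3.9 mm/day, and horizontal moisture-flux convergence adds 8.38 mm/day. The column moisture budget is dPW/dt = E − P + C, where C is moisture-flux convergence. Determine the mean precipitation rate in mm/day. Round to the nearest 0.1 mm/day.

dPW/dt = (36.6 − 36.1) mm / (6/24 day) = +2.000 mm/day.
P = E + C − dPW/dt = 3.9 + (8.38) − (+2.000) = 10.3 mm/day.

P ≈ 10.3 mm/day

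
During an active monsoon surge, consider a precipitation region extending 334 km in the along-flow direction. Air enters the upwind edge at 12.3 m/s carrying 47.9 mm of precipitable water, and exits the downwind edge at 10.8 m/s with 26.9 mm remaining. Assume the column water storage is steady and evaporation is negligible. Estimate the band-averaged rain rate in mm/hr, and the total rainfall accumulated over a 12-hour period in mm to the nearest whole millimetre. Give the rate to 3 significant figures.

R ≈ 3.22 mm/hr; total ≈ 39 mm

Column moisture flux per unit crosswind length is F = V × PW.
Inflow: F_in = 12.3 × 47.9 = 589.17 mm·m/s
Outflow: F_out = 10.8 × 26.9 = 290.52 mm·m/s
Steady-state rate R = (F_in − F_out)/L = (589.17 − 290.52) / 334000 m = 8.942e-04 mm/s.
R = 8.942e-04 × 3600 = 3.22 mm/hr.
Over 12 h: total = 3.22 × 12 = 38.64 ≈ 39 mm.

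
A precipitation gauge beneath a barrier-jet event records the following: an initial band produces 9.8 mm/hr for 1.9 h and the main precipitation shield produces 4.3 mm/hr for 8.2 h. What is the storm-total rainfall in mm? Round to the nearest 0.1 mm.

Total = Σ Rᵢ Δtᵢ = 9.8 × 1.9 + 4.3 × 8.2
      = 18.62 + 35.26 = 53.9 mm.

total ≈ 53.9 mm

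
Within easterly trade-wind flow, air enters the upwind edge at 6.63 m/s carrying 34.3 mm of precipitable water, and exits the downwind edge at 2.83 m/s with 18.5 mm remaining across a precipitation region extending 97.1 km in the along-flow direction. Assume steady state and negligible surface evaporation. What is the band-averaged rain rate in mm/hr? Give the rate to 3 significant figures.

Column moisture flux per unit crosswind length is F = V × PW.
Inflow: F_in = 6.63 × 34.3 = 227.409 mm·m/s
Outflow: F_out = 2.83 × 18.5 = 52.355 mm·m/s
Steady-state rate R = (F_in − F_out)/L = (227.409 − 52.355) / 97100 m = 1.803e-03 mm/s.
R = 1.803e-03 × 3600 = 6.49 mm/hr.

R ≈ 6.49 mm/hr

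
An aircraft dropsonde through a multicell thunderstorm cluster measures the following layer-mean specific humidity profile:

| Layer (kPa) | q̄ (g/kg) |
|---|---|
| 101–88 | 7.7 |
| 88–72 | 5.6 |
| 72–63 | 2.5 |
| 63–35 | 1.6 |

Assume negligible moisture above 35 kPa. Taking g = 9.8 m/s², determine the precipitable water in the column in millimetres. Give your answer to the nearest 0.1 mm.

PW ≈ 26.2 mm

Precipitable water is the column-integrated vapour mass per unit area: PW = (1/g) Σ q̄ Δp, with q in kg/kg and Δp in Pa (1 kg/m² of water = 1 mm).
Layer 101–88 kPa: Δp = 130 hPa = 13000 Pa, q̄ = 0.0077 kg/kg → 0.0077 × 13000 / 9.8 = 10.21 mm
Layer 88–72 kPa: Δp = 160 hPa = 16000 Pa, q̄ = 0.0056 kg/kg → 0.0056 × 16000 / 9.8 = 9.14 mm
Layer 72–63 kPa: Δp = 90 hPa = 9000 Pa, q̄ = 0.0025 kg/kg → 0.0025 × 9000 / 9.8 = 2.30 mm
Layer 63–35 kPa: Δp = 280 hPa = 28000 Pa, q̄ = 0.0016 kg/kg → 0.0016 × 28000 / 9.8 = 4.57 mm
PW = 10.21 + 9.14 + 2.30 + 4.57 = 26.22 ≈ 26.2 mm.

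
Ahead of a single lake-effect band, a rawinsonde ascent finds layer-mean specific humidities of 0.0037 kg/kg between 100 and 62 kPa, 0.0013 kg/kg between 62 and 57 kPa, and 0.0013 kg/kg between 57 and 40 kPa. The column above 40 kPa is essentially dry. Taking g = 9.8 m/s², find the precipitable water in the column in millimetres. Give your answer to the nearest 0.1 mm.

Precipitable water is the column-integrated vapour mass per unit area: PW = (1/g) Σ q̄ Δp, with q in kg/kg and Δp in Pa (1 kg/m² of water = 1 mm).
Layer 100–62 kPa: Δp = 380 hPa = 38000 Pa, q̄ = 0.0037 kg/kg → 0.0037 × 38000 / 9.8 = 14.35 mm
Layer 62–57 kPa: Δp = 50 hPa = 5000 Pa, q̄ = 0.0013 kg/kg → 0.0013 × 5000 / 9.8 = 0.66 mm
Layer 57–40 kPa: Δp = 170 hPa = 17000 Pa, q̄ = 0.0013 kg/kg → 0.0013 × 17000 / 9.8 = 2.26 mm
PW = 14.35 + 0.66 + 2.26 = 17.27 ≈ 17.3 mm.

PW ≈ 17.3 mm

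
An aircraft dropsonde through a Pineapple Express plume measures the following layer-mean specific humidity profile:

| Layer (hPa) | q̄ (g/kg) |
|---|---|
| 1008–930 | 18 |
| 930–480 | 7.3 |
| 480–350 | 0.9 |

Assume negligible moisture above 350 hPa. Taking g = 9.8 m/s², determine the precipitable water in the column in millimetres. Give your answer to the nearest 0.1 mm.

PW ≈ 49.0 mm

Precipitable water is the column-integrated vapour mass per unit area: PW = (1/g) Σ q̄ Δp, with q in kg/kg and Δp in Pa (1 kg/m² of water = 1 mm).
Layer 1008–930 hPa: Δp = 78 hPa = 7800 Pa, q̄ = 0.018 kg/kg → 0.018 × 7800 / 9.8 = 14.33 mm
Layer 930–480 hPa: Δp = 450 hPa = 45000 Pa, q̄ = 0.0073 kg/kg → 0.0073 × 45000 / 9.8 = 33.52 mm
Layer 480–350 hPa: Δp = 130 hPa = 13000 Pa, q̄ = 0.0009 kg/kg → 0.0009 × 13000 / 9.8 = 1.19 mm
PW = 14.33 + 33.52 + 1.19 = 49.04 ≈ 49.0 mm.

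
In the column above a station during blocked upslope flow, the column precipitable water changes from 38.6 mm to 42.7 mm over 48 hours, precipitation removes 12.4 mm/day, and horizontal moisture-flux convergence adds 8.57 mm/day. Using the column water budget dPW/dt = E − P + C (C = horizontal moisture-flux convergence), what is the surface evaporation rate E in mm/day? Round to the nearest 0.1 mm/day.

dPW/dt = (42.7 − 38.6) mm / (48/24 day) = +2.050 mm/day.
E = dPW/dt + P − C = (+2.050) + 12.4 − (8.57) = 5.9 mm/day.

E ≈ 5.9 mm/day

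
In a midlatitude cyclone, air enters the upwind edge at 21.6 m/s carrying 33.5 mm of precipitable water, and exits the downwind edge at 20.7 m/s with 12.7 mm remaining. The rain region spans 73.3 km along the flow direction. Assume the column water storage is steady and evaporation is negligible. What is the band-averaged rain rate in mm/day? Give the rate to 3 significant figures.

Column moisture flux per unit crosswind length is F = V × PW.
Inflow: F_in = 21.6 × 33.5 = 723.6 mm·m/s
Outflow: F_out = 20.7 × 12.7 = 262.89 mm·m/s
Steady-state rate R = (F_in − F_out)/L = (723.6 − 262.89) / 73300 m = 6.285e-03 mm/s.
R = 6.285e-03 × 3600 × 24 = 543 mm/day.

R ≈ 543 mm/day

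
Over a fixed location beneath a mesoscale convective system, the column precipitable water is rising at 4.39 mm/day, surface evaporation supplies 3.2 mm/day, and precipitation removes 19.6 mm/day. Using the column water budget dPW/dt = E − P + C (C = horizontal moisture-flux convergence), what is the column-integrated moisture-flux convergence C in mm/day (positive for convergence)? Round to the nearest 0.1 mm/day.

dPW/dt = +4.39 mm/day.
C = dPW/dt − E + P = (+4.39) − 3.2 + 19.6 = 20.8 mm/day.

C ≈ 20.8 mm/day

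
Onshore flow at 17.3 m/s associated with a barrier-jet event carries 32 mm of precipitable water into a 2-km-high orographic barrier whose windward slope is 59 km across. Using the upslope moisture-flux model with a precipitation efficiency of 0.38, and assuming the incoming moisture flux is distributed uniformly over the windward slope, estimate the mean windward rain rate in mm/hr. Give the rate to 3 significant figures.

R ≈ 12.8 mm/hr

Incoming column moisture flux per unit ridge length: F = V × PW = 17.3 × 32 = 553.6 mm·m/s.
Spread over the 59 km slope with efficiency ε = 0.38: R = ε·F/W = 0.38 × 553.6 / 59000 m = 3.566e-03 mm/s.
R = 3.566e-03 × 3600 = 12.8 mm/hr.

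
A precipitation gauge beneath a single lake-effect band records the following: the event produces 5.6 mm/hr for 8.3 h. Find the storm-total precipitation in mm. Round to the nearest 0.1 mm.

total ≈ 46.5 mm

Total = Σ Rᵢ Δtᵢ = 5.6 × 8.3
      = 46.48 = 46.5 mm.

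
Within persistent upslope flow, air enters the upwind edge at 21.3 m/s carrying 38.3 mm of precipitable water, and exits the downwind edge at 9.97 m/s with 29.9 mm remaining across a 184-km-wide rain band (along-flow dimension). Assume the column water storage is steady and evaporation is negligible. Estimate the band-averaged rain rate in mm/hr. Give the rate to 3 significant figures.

R ≈ 10.1 mm/hr

Column moisture flux per unit crosswind length is F = V × PW.
Inflow: F_in = 21.3 × 38.3 = 815.79 mm·m/s
Outflow: F_out = 9.97 × 29.9 = 298.103 mm·m/s
Steady-state rate R = (F_in − F_out)/L = (815.79 − 298.103) / 184000 m = 2.814e-03 mm/s.
R = 2.814e-03 × 3600 = 10.1 mm/hr.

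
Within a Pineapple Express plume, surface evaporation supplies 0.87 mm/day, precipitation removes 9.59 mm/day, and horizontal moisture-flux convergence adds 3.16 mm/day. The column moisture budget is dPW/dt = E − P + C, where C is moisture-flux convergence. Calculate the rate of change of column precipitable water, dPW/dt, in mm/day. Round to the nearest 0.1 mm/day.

dPW/dt = E − P + C = 0.87 − 9.59 + (3.16) = -5.6 mm/day.

dPW/dt ≈ -5.6 mm/day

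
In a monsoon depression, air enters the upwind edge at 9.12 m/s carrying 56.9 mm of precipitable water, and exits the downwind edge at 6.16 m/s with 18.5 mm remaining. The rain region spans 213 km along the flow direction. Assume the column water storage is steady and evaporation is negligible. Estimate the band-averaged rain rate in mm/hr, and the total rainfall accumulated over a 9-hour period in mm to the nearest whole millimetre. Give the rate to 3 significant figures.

R ≈ 6.84 mm/hr; total ≈ 62 mm

Column moisture flux per unit crosswind length is F = V × PW.
Inflow: F_in = 9.12 × 56.9 = 518.928 mm·m/s
Outflow: F_out = 6.16 × 18.5 = 113.96 mm·m/s
Steady-state rate R = (F_in − F_out)/L = (518.928 − 113.96) / 213000 m = 1.901e-03 mm/s.
R = 1.901e-03 × 3600 = 6.84 mm/hr.
Over 9 h: total = 6.84 × 9 = 61.56 ≈ 62 mm.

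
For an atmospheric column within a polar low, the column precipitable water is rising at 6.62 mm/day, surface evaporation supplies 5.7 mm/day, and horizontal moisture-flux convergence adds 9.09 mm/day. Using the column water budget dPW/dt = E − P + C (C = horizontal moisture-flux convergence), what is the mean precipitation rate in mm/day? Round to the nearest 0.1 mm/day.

P ≈ 8.2 mm/day

dPW/dt = +6.62 mm/day.
P = E + C − dPW/dt = 5.7 + (9.09) − (+6.62) = 8.2 mm/day.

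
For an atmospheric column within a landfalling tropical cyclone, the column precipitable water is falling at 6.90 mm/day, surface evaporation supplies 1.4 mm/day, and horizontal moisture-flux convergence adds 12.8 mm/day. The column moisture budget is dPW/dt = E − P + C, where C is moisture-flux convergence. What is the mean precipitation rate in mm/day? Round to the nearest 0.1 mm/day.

P ≈ 21.1 mm/day

dPW/dt = -6.90 mm/day.
P = E + C − dPW/dt = 1.4 + (12.8) − (-6.90) = 21.1 mm/day.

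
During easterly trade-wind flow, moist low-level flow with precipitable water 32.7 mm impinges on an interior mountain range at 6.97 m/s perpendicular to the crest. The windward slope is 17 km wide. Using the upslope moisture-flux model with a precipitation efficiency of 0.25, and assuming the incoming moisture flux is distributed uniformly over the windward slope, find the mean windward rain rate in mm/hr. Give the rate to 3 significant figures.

Incoming column moisture flux per unit ridge length: F = V × PW = 6.97 × 32.7 = 227.919 mm·m/s.
Spread over the 17 km slope with efficiency ε = 0.25: R = ε·F/W = 0.25 × 227.919 / 17000 m = 3.352e-03 mm/s.
R = 3.352e-03 × 3600 = 12.1 mm/hr.

R ≈ 12.1 mm/hr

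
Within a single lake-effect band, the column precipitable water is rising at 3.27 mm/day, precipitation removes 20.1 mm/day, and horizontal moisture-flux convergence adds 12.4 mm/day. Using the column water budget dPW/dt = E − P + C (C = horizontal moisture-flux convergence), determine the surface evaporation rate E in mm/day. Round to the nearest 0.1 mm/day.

dPW/dt = +3.27 mm/day.
E = dPW/dt + P − C = (+3.27) + 20.1 − (12.4) = 11.0 mm/day.

E ≈ 11.0 mm/day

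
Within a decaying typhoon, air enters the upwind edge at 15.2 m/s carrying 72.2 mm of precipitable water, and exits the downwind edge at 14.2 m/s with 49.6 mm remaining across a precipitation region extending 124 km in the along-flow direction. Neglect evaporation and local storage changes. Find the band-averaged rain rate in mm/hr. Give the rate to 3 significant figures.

Column moisture flux per unit crosswind length is F = V × PW.
Inflow: F_in = 15.2 × 72.2 = 1097.44 mm·m/s
Outflow: F_out = 14.2 × 49.6 = 704.32 mm·m/s
Steady-state rate R = (F_in − F_out)/L = (1097.44 − 704.32) / 124000 m = 3.170e-03 mm/s.
R = 3.170e-03 × 3600 = 11.4 mm/hr.

R ≈ 11.4 mm/hr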